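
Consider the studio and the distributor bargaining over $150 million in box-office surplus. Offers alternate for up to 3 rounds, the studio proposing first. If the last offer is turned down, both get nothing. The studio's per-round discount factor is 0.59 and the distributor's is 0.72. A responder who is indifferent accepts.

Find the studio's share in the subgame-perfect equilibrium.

By backward induction:
Round 3 (the studio proposes): rejection yields 0 for the distributor; the studio offers 0 and keeps 150.
Round 2 (the distributor proposes): the studio can get 150 next round, worth 0.59 × 150 = 88.5 now; the distributor offers that and keeps 61.5.
Round 1 (the studio proposes): the distributor can get 61.5 next round, worth 0.72 × 61.5 = 44.28 now; the studio offers that and keeps 105.72.

105.72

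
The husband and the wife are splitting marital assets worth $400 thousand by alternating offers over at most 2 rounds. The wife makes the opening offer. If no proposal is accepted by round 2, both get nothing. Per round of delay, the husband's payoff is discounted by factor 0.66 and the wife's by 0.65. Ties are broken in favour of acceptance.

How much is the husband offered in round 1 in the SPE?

264

Round 2 (the husband proposes): the wife will accept anything ≥ 0, so the husband offers 0 and keeps 400.
Round 1 (the wife proposes): the husband can get 400 next round, worth 0.66 × 400 = 264 now; the wife offers that and keeps 136.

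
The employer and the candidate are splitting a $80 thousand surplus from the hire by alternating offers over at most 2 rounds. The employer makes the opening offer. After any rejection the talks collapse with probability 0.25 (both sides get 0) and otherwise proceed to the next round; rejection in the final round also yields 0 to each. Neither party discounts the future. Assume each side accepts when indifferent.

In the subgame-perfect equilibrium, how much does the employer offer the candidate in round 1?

By backward induction:
Round 2 (the candidate proposes): the employer will accept anything ≥ 0, so the candidate offers 0 and keeps 80.
Round 1 (the employer proposes): rejecting gives the candidate an expected 0.75 × 80 = 60. The employer offers 60 and keeps 80 − 60 = 20.

60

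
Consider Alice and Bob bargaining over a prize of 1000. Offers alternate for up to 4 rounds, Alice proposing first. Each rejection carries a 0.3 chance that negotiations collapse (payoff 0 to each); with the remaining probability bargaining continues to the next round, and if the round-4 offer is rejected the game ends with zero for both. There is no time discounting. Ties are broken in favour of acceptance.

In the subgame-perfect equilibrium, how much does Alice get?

By backward induction:
Round 4 (Bob proposes): Alice will accept anything ≥ 0, so Bob offers 0 and keeps 1000.
Round 3 (Alice proposes): rejecting gives Bob an expected 0.7 × 1000 = 700, so Alice offers 700, keeping 300.
Round 2 (Bob proposes): rejecting gives Alice an expected 0.7 × 300 = 210; Bob offers that and keeps 790.
Round 1 (Alice proposes): rejecting gives Bob an expected 0.7 × 790 = 553. Alice offers 553 and keeps 1000 − 553 = 447.

447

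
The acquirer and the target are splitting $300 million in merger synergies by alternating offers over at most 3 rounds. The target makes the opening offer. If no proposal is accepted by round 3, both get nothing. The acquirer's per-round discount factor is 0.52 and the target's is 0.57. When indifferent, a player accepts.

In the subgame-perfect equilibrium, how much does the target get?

Solve by backward induction from round 3.
Round 3 (the target proposes): the acquirer will accept anything ≥ 0, so the target offers 0 and keeps 300.
Round 2 (the acquirer proposes): the target can get 300 next round, worth 0.57 × 300 = 171 now. The acquirer offers 171 and keeps 300 − 171 = 129.
Round 1 (the target proposes): the acquirer can get 129 next round, worth 0.52 × 129 = 67.08 now, so the target offers 67.08, keeping 232.92.

232.92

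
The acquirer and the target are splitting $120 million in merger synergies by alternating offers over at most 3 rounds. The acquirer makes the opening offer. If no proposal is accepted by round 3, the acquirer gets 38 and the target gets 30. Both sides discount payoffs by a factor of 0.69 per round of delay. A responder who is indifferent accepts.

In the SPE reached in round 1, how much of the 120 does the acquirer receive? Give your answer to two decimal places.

80.05

Round 3 (the acquirer proposes): the target gets 30 if talks fail, so the acquirer offers 30 and keeps 90.
Round 2 (the target proposes): the acquirer can get 90 next round, worth 0.69 × 90 = 62.1 now. The target offers 62.1 and keeps 120 − 62.1 = 57.9.
Round 1 (the acquirer proposes): the target can get 57.9 next round, worth 0.69 × 57.9 = 39.951 now. The acquirer offers 39.951 and keeps 120 − 39.951 = 80.049.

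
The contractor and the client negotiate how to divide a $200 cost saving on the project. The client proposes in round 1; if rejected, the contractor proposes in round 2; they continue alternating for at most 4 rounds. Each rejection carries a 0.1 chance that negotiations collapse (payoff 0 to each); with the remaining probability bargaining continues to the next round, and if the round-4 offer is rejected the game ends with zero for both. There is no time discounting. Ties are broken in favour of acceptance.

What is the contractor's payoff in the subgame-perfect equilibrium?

Round 4 (the contractor proposes): the client will accept anything ≥ 0, so the contractor offers 0 and keeps 200.
Round 3 (the client proposes): rejecting gives the contractor an expected 0.9 × 200 = 180, so the client offers 180, keeping 20.
Round 2 (the contractor proposes): rejecting gives the client an expected 0.9 × 20 = 18, so the contractor offers 18, keeping 182.
Round 1 (the client proposes): rejecting gives the contractor an expected 0.9 × 182 = 163.8, so the client offers 163.8, keeping 36.2.

163.8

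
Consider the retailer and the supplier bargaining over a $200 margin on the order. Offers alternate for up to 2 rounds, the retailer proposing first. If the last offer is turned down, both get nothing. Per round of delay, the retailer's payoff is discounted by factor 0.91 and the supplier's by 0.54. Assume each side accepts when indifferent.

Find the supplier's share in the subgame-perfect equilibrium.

By backward induction:
Round 2 (the supplier proposes): the retailer will accept anything ≥ 0, so the supplier offers 0 and keeps 200.
Round 1 (the retailer proposes): the supplier can get 200 next round, worth 0.54 × 200 = 108 now, so the retailer offers 108, keeping 92.

108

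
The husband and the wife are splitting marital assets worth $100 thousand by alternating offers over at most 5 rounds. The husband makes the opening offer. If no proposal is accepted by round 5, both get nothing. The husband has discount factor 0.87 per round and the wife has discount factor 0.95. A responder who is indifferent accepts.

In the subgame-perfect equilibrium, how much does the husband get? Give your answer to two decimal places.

Round 5 (the husband proposes): the wife will accept anything ≥ 0, so the husband offers 0 and keeps 100.
Round 4 (the wife proposes): the husband can get 100 next round, worth 0.87 × 100 = 87 now. The wife offers 87 and keeps 100 − 87 = 13.
Round 3 (the husband proposes): the wife can get 13 next round, worth 0.95 × 13 = 12.35 now; the husband offers that and keeps 87.65.
Round 2 (the wife proposes): the husband can get 87.65 next round, worth 0.87 × 87.65 = 76.2555 now; the wife offers that and keeps 23.7445.
Round 1 (the husband proposes): the wife can get 23.7445 next round, worth 0.95 × 23.7445 = 22.557275 now; the husband offers that and keeps 77.442725.

77.44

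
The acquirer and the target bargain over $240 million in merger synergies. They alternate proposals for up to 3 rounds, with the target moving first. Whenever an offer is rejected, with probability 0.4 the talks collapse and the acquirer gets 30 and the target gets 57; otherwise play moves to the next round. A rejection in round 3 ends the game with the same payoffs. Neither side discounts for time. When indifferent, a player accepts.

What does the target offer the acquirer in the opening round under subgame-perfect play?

66.72

By backward induction:
Round 3 (the target proposes): the acquirer gets 30 if talks fail, so the target offers 30 and keeps 210.
Round 2 (the acquirer proposes): rejecting gives the target an expected 0.6 × 210 + 0.4 × 57 = 148.8. The acquirer offers 148.8 and keeps 240 − 148.8 = 91.2.
Round 1 (the target proposes): rejecting gives the acquirer an expected 0.6 × 91.2 + 0.4 × 30 = 66.72, so the target offers 66.72, keeping 173.28.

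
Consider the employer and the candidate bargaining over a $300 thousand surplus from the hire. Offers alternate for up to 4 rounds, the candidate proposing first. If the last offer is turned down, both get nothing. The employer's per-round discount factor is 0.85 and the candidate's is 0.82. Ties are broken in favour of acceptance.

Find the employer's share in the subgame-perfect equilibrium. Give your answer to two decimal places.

223.64

Round 4 (the employer proposes): rejection yields 0 for the candidate; the employer offers 0 and keeps 300.
Round 3 (the candidate proposes): the employer can get 300 next round, worth 0.85 × 300 = 255 now; the candidate offers that and keeps 45.
Round 2 (the employer proposes): the candidate can get 45 next round, worth 0.82 × 45 = 36.9 now; the employer offers that and keeps 263.1.
Round 1 (the candidate proposes): the employer can get 263.1 next round, worth 0.85 × 263.1 = 223.635 now. The candidate offers 223.635 and keeps 300 − 223.635 = 76.365.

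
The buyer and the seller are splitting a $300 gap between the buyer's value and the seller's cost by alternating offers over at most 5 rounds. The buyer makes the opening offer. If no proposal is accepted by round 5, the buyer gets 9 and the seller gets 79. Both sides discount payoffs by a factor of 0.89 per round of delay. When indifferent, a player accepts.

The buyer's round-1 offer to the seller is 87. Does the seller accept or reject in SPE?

Reject

Work out the seller's continuation value if the offer is rejected.
Round 5 (the buyer proposes): the seller gets 79 if talks fail, so the buyer offers 79 and keeps 221.
Round 4 (the seller proposes): the buyer can get 221 next round, worth 0.89 × 221 = 196.69 now, so the seller offers 196.69, keeping 103.31.
Round 3 (the buyer proposes): the seller can get 103.31 next round, worth 0.89 × 103.31 = 91.9459 now, so the buyer offers 91.9459, keeping 208.0541.
Round 2 (the seller proposes): the buyer can get 208.0541 next round, worth 0.89 × 208.0541 = 185.168149 now. The seller offers 185.168149 and keeps 300 − 185.168149 = 114.831851.
So by rejecting in round 1, the seller gets 114.831851 next round, worth 0.89 × 114.831851 = 102.20034739 now.
Offer 87 < 102.20034739, so the seller rejects.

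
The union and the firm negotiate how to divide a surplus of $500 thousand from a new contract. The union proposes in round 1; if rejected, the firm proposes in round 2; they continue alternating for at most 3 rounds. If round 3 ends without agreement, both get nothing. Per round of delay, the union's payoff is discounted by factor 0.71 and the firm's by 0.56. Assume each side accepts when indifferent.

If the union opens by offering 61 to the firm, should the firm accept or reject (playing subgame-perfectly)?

Work out the firm's continuation value if the offer is rejected.
Round 3 (the union proposes): rejection yields 0 for the firm; the union offers 0 and keeps 500.
Round 2 (the firm proposes): the union can get 500 next round, worth 0.71 × 500 = 355 now. The firm offers 355 and keeps 500 − 355 = 145.
So by rejecting in round 1, the firm gets 145 next round, worth 0.56 × 145 = 81.2 now.
Offer 61 < 81.2, so the firm rejects.

Reject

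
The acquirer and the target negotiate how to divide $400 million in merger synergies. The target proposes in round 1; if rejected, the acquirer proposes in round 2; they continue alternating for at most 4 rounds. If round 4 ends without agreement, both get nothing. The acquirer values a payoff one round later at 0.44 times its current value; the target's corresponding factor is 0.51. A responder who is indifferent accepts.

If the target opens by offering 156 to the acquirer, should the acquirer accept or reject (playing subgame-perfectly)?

Round 4 (the acquirer proposes): rejection yields 0 for the target; the acquirer offers 0 and keeps 400.
Round 3 (the target proposes): the acquirer can get 400 next round, worth 0.44 × 400 = 176 now, so the target offers 176, keeping 224.
Round 2 (the acquirer proposes): the target can get 224 next round, worth 0.51 × 224 = 114.24 now; the acquirer offers that and keeps 285.76.
So by rejecting in round 1, the acquirer gets 285.76 next round, worth 0.44 × 285.76 = 125.7344 now.
Offer 156 ≥ 125.7344, so the acquirer accepts.

Accept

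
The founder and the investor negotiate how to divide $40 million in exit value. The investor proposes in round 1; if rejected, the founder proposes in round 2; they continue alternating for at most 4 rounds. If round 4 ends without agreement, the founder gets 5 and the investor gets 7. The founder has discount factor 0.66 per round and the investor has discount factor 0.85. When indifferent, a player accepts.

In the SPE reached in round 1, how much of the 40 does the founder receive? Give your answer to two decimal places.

16.18

Solve by backward induction from round 4.
Round 4 (the founder proposes): the investor gets 7 if talks fail, so the founder offers 7 and keeps 33.
Round 3 (the investor proposes): the founder can get 33 next round, worth 0.66 × 33 = 21.78 now, so the investor offers 21.78, keeping 18.22.
Round 2 (the founder proposes): the investor can get 18.22 next round, worth 0.85 × 18.22 = 15.487 now, so the founder offers 15.487, keeping 24.513.
Round 1 (the investor proposes): the founder can get 24.513 next round, worth 0.66 × 24.513 = 16.17858 now. The investor offers 16.17858 and keeps 40 − 16.17858 = 23.82142.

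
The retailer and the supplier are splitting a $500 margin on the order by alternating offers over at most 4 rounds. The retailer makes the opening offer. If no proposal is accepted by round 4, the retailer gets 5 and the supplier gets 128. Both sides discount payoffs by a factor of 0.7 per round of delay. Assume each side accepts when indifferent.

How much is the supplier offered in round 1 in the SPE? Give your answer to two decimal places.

Round 4 (the supplier proposes): the retailer gets 5 if talks fail, so the supplier offers 5 and keeps 495.
Round 3 (the retailer proposes): the supplier can get 495 next round, worth 0.7 × 495 = 346.5 now; the retailer offers that and keeps 153.5.
Round 2 (the supplier proposes): the retailer can get 153.5 next round, worth 0.7 × 153.5 = 107.45 now; the supplier offers that and keeps 392.55.
Round 1 (the retailer proposes): the supplier can get 392.55 next round, worth 0.7 × 392.55 = 274.785 now. The retailer offers 274.785 and keeps 500 − 274.785 = 225.215.

274.79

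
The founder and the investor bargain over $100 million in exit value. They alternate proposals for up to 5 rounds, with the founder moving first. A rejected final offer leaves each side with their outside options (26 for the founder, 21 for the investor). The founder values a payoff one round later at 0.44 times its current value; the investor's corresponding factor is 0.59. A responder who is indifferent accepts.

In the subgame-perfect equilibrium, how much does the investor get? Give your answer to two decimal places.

Round 5 (the founder proposes): the investor gets 21 if talks fail, so the founder offers 21 and keeps 79.
Round 4 (the investor proposes): the founder can get 79 next round, worth 0.44 × 79 = 34.76 now, so the investor offers 34.76, keeping 65.24.
Round 3 (the founder proposes): the investor can get 65.24 next round, worth 0.59 × 65.24 = 38.4916 now. The founder offers 38.4916 and keeps 100 − 38.4916 = 61.5084.
Round 2 (the investor proposes): the founder can get 61.5084 next round, worth 0.44 × 61.5084 = 27.063696 now; the investor offers that and keeps 72.936304.
Round 1 (the founder proposes): the investor can get 72.936304 next round, worth 0.59 × 72.936304 = 43.03241936 now; the founder offers that and keeps 56.96758064.

43.03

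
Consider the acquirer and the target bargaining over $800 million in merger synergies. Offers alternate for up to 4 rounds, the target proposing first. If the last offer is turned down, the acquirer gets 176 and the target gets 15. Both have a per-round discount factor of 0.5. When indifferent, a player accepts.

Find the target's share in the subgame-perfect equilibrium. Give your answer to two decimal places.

501.88

Round 4 (the acquirer proposes): the target gets 15 if talks fail, so the acquirer offers 15 and keeps 785.
Round 3 (the target proposes): the acquirer can get 785 next round, worth 0.5 × 785 = 392.5 now. The target offers 392.5 and keeps 800 − 392.5 = 407.5.
Round 2 (the acquirer proposes): the target can get 407.5 next round, worth 0.5 × 407.5 = 203.75 now. The acquirer offers 203.75 and keeps 800 − 203.75 = 596.25.
Round 1 (the target proposes): the acquirer can get 596.25 next round, worth 0.5 × 596.25 = 298.125 now. The target offers 298.125 and keeps 800 − 298.125 = 501.875.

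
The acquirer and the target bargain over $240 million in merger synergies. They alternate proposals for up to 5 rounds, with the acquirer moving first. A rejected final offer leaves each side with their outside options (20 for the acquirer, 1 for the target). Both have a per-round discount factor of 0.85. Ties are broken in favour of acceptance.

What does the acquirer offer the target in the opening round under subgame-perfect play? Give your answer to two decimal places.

53.23

Solve by backward induction from round 5.
Round 5 (the acquirer proposes): the target gets 1 if talks fail, so the acquirer offers 1 and keeps 239.
Round 4 (the target proposes): the acquirer can get 239 next round, worth 0.85 × 239 = 203.15 now, so the target offers 203.15, keeping 36.85.
Round 3 (the acquirer proposes): the target can get 36.85 next round, worth 0.85 × 36.85 = 31.3225 now, so the acquirer offers 31.3225, keeping 208.6775.
Round 2 (the target proposes): the acquirer can get 208.6775 next round, worth 0.85 × 208.6775 = 177.375875 now. The target offers 177.375875 and keeps 240 − 177.375875 = 62.624125.
Round 1 (the acquirer proposes): the target can get 62.624125 next round, worth 0.85 × 62.624125 = 53.23050625 now, so the acquirer offers 53.23050625, keeping 186.76949375.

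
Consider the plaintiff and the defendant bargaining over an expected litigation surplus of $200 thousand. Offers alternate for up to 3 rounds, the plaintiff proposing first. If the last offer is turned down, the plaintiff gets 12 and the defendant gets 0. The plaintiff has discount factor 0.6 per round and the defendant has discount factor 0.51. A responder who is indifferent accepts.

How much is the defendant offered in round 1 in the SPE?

40.8

Solve by backward induction from round 3.
Round 3 (the plaintiff proposes): the defendant will accept anything ≥ 0, so the plaintiff offers 0 and keeps 200.
Round 2 (the defendant proposes): the plaintiff can get 200 next round, worth 0.6 × 200 = 120 now; the defendant offers that and keeps 80.
Round 1 (the plaintiff proposes): the defendant can get 80 next round, worth 0.51 × 80 = 40.8 now; the plaintiff offers that and keeps 159.2.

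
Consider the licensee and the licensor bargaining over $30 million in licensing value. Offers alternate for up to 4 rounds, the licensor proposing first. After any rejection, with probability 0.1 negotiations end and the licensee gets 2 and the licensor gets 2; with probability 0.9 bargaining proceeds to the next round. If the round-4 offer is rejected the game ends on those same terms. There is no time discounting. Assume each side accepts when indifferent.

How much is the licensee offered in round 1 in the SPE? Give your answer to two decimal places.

By backward induction:
Round 4 (the licensee proposes): the licensor gets 2 if talks fail, so the licensee offers 2 and keeps 28.
Round 3 (the licensor proposes): rejecting gives the licensee an expected 0.9 × 28 + 0.1 × 2 = 25.4; the licensor offers that and keeps 4.6.
Round 2 (the licensee proposes): rejecting gives the licensor an expected 0.9 × 4.6 + 0.1 × 2 = 4.34. The licensee offers 4.34 and keeps 30 − 4.34 = 25.66.
Round 1 (the licensor proposes): rejecting gives the licensee an expected 0.9 × 25.66 + 0.1 × 2 = 23.294. The licensor offers 23.294 and keeps 30 − 23.294 = 6.706.

23.29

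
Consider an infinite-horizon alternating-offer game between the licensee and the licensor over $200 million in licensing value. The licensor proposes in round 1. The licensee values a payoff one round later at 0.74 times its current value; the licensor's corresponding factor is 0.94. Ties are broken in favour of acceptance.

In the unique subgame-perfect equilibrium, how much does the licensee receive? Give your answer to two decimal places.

29.17

Let x be the licensor's share when the licensor proposes and y be the licensee's share when the licensee proposes.
The licensee accepts iff offered ≥ 0.74·y, so x = 200 − 0.74y. Symmetrically y = 200 − 0.94x.
Substituting: x = 200 − 0.74(200 − 0.94x), giving x(1 − 0.94·0.74) = 200(1 − 0.74).
So x = 200 × 0.26 / 0.3044 ≈ 170.8279, and the licensee receives 200 − x ≈ 29.1721.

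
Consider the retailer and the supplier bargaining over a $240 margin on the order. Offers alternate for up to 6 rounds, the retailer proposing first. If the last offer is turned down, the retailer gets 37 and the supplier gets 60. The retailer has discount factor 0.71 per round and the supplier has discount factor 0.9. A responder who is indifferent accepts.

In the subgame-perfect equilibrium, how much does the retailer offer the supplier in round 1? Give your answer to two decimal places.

Round 6 (the supplier proposes): the retailer gets 37 if talks fail, so the supplier offers 37 and keeps 203.
Round 5 (the retailer proposes): the supplier can get 203 next round, worth 0.9 × 203 = 182.7 now, so the retailer offers 182.7, keeping 57.3.
Round 4 (the supplier proposes): the retailer can get 57.3 next round, worth 0.71 × 57.3 = 40.683 now; the supplier offers that and keeps 199.317.
Round 3 (the retailer proposes): the supplier can get 199.317 next round, worth 0.9 × 199.317 = 179.3853 now, so the retailer offers 179.3853, keeping 60.6147.
Round 2 (the supplier proposes): the retailer can get 60.6147 next round, worth 0.71 × 60.6147 = 43.036437 now. The supplier offers 43.036437 and keeps 240 − 43.036437 = 196.963563.
Round 1 (the retailer proposes): the supplier can get 196.963563 next round, worth 0.9 × 196.963563 = 177.2672067 now. The retailer offers 177.2672067 and keeps 240 − 177.2672067 = 62.7327933.

177.27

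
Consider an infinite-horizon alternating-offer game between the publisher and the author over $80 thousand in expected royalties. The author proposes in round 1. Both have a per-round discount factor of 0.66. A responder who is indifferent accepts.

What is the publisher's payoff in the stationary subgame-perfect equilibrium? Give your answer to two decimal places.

Let x be the author's share when the author proposes and y be the publisher's share when the publisher proposes.
The publisher accepts iff offered ≥ 0.66·y, so x = 80 − 0.66y. Symmetrically y = 80 − 0.66x.
Substituting: x = 80 − 0.66(80 − 0.66x), giving x(1 − 0.66·0.66) = 80(1 − 0.66).
So x = 80 × 0.34 / 0.5644 ≈ 48.1928, and the publisher receives 80 − x ≈ 31.8072.

31.81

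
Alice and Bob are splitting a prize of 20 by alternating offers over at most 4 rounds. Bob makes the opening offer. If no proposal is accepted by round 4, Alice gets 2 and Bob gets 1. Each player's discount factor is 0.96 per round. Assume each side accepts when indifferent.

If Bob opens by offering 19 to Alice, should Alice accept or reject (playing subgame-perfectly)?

Accept

Work out Alice's continuation value if the offer is rejected.
Round 4 (Alice proposes): Bob gets 1 if talks fail, so Alice offers 1 and keeps 19.
Round 3 (Bob proposes): Alice can get 19 next round, worth 0.96 × 19 = 18.24 now; Bob offers that and keeps 1.76.
Round 2 (Alice proposes): Bob can get 1.76 next round, worth 0.96 × 1.76 = 1.6896 now; Alice offers that and keeps 18.3104.
So by rejecting in round 1, Alice gets 18.3104 next round, worth 0.96 × 18.3104 = 17.577984 now.
Offer 19 ≥ 17.577984, so Alice accepts.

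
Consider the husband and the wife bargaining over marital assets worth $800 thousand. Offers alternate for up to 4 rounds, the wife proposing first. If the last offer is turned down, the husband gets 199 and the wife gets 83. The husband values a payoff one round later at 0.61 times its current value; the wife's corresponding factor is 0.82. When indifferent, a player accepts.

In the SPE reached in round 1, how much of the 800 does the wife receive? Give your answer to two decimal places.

493.39

Round 4 (the husband proposes): the wife gets 83 if talks fail, so the husband offers 83 and keeps 717.
Round 3 (the wife proposes): the husband can get 717 next round, worth 0.61 × 717 = 437.37 now, so the wife offers 437.37, keeping 362.63.
Round 2 (the husband proposes): the wife can get 362.63 next round, worth 0.82 × 362.63 = 297.3566 now. The husband offers 297.3566 and keeps 800 − 297.3566 = 502.6434.
Round 1 (the wife proposes): the husband can get 502.6434 next round, worth 0.61 × 502.6434 = 306.612474 now; the wife offers that and keeps 493.387526.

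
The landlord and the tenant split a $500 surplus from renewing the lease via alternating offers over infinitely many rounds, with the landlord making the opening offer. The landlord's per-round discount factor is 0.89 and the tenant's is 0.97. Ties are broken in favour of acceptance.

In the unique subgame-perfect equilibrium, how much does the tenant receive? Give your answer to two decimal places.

390.27

When the landlord proposes, the tenant accepts any offer worth at least 0.97 times what the tenant would get by proposing next round; and vice versa.
This gives x = 500 − 0.97y and y = 500 − 0.89x, where x and y are each side's share when it proposes.
Hence (1 − 0.97·0.89)x = 500(1 − 0.97), i.e. 0.1367·x = 15.
x ≈ 109.7293; the tenant's share is 500 − x ≈ 390.2707.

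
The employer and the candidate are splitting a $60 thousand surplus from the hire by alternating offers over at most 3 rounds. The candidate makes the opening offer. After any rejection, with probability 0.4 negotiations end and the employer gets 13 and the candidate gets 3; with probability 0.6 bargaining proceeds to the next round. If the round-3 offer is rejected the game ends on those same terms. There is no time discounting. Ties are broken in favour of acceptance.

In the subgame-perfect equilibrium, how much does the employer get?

23.56

By backward induction:
Round 3 (the candidate proposes): the employer gets 13 if talks fail, so the candidate offers 13 and keeps 47.
Round 2 (the employer proposes): rejecting gives the candidate an expected 0.6 × 47 + 0.4 × 3 = 29.4; the employer offers that and keeps 30.6.
Round 1 (the candidate proposes): rejecting gives the employer an expected 0.6 × 30.6 + 0.4 × 13 = 23.56; the candidate offers that and keeps 36.44.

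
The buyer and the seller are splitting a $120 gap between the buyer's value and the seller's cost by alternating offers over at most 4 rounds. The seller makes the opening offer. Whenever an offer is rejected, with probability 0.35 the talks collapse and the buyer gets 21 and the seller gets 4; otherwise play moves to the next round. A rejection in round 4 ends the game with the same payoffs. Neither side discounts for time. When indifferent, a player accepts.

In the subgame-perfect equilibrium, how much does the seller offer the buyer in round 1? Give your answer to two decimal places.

68.70

Round 4 (the buyer proposes): the seller gets 4 if talks fail, so the buyer offers 4 and keeps 116.
Round 3 (the seller proposes): rejecting gives the buyer an expected 0.65 × 116 + 0.35 × 21 = 82.75, so the seller offers 82.75, keeping 37.25.
Round 2 (the buyer proposes): rejecting gives the seller an expected 0.65 × 37.25 + 0.35 × 4 = 25.6125, so the buyer offers 25.6125, keeping 94.3875.
Round 1 (the seller proposes): rejecting gives the buyer an expected 0.65 × 94.3875 + 0.35 × 21 = 68.701875, so the seller offers 68.701875, keeping 51.298125.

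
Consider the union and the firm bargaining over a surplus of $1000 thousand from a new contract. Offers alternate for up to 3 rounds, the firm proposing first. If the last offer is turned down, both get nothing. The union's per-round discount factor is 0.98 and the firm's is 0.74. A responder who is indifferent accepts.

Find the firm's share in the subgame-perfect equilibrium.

745.2

Round 3 (the firm proposes): rejection yields 0 for the union; the firm offers 0 and keeps 1000.
Round 2 (the union proposes): the firm can get 1000 next round, worth 0.74 × 1000 = 740 now; the union offers that and keeps 260.
Round 1 (the firm proposes): the union can get 260 next round, worth 0.98 × 260 = 254.8 now, so the firm offers 254.8, keeping 745.2.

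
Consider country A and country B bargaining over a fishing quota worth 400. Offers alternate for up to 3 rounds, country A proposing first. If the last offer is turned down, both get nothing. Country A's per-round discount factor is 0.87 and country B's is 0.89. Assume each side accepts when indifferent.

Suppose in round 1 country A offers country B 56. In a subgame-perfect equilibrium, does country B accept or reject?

Accept

Work out country B's continuation value if the offer is rejected.
Round 3 (country A proposes): country B will accept anything ≥ 0, so country A offers 0 and keeps 400.
Round 2 (country B proposes): country A can get 400 next round, worth 0.87 × 400 = 348 now. Country B offers 348 and keeps 400 − 348 = 52.
So by rejecting in round 1, country B gets 52 next round, worth 0.89 × 52 = 46.28 now.
Offer 56 ≥ 46.28, so country B accepts.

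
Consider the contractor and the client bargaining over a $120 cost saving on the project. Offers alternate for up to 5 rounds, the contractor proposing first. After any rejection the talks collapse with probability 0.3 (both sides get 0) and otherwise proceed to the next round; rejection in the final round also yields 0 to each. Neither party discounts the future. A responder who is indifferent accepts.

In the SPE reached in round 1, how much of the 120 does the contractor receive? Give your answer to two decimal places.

82.45

Round 5 (the contractor proposes): the client will accept anything ≥ 0, so the contractor offers 0 and keeps 120.
Round 4 (the client proposes): rejecting gives the contractor an expected 0.7 × 120 = 84; the client offers that and keeps 36.
Round 3 (the contractor proposes): rejecting gives the client an expected 0.7 × 36 = 25.2. The contractor offers 25.2 and keeps 120 − 25.2 = 94.8.
Round 2 (the client proposes): rejecting gives the contractor an expected 0.7 × 94.8 = 66.36; the client offers that and keeps 53.64.
Round 1 (the contractor proposes): rejecting gives the client an expected 0.7 × 53.64 = 37.548. The contractor offers 37.548 and keeps 120 − 37.548 = 82.452.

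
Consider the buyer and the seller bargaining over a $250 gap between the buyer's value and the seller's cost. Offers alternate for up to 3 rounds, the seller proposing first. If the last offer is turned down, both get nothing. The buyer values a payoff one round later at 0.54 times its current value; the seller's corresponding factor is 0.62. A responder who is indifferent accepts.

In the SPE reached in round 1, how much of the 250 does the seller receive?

Round 3 (the seller proposes): the buyer will accept anything ≥ 0, so the seller offers 0 and keeps 250.
Round 2 (the buyer proposes): the seller can get 250 next round, worth 0.62 × 250 = 155 now; the buyer offers that and keeps 95.
Round 1 (the seller proposes): the buyer can get 95 next round, worth 0.54 × 95 = 51.3 now; the seller offers that and keeps 198.7.

198.7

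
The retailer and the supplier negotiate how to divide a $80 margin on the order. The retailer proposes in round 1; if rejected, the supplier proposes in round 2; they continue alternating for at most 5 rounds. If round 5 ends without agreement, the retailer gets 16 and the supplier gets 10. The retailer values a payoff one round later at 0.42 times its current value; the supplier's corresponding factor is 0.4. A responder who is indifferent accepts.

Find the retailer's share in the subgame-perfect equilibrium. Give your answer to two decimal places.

Round 5 (the retailer proposes): the supplier gets 10 if talks fail, so the retailer offers 10 and keeps 70.
Round 4 (the supplier proposes): the retailer can get 70 next round, worth 0.42 × 70 = 29.4 now. The supplier offers 29.4 and keeps 80 − 29.4 = 50.6.
Round 3 (the retailer proposes): the supplier can get 50.6 next round, worth 0.4 × 50.6 = 20.24 now; the retailer offers that and keeps 59.76.
Round 2 (the supplier proposes): the retailer can get 59.76 next round, worth 0.42 × 59.76 = 25.0992 now; the supplier offers that and keeps 54.9008.
Round 1 (the retailer proposes): the supplier can get 54.9008 next round, worth 0.4 × 54.9008 = 21.96032 now. The retailer offers 21.96032 and keeps 80 − 21.96032 = 58.03968.

58.04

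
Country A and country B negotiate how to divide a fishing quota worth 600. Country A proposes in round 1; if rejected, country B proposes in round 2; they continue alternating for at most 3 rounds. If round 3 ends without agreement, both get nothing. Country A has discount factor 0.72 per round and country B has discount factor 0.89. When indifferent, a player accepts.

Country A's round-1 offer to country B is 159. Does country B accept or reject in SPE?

Accept

Work out country B's continuation value if the offer is rejected.
Round 3 (country A proposes): country B will accept anything ≥ 0, so country A offers 0 and keeps 600.
Round 2 (country B proposes): country A can get 600 next round, worth 0.72 × 600 = 432 now, so country B offers 432, keeping 168.
So by rejecting in round 1, country B gets 168 next round, worth 0.89 × 168 = 149.52 now.
Offer 159 ≥ 149.52, so country B accepts.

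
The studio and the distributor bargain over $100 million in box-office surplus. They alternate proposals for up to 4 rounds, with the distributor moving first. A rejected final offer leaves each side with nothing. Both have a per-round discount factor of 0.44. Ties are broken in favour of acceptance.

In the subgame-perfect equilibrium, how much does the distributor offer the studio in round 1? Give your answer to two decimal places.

33.16

Round 4 (the studio proposes): rejection yields 0 for the distributor; the studio offers 0 and keeps 100.
Round 3 (the distributor proposes): the studio can get 100 next round, worth 0.44 × 100 = 44 now, so the distributor offers 44, keeping 56.
Round 2 (the studio proposes): the distributor can get 56 next round, worth 0.44 × 56 = 24.64 now. The studio offers 24.64 and keeps 100 − 24.64 = 75.36.
Round 1 (the distributor proposes): the studio can get 75.36 next round, worth 0.44 × 75.36 = 33.1584 now, so the distributor offers 33.1584, keeping 66.8416.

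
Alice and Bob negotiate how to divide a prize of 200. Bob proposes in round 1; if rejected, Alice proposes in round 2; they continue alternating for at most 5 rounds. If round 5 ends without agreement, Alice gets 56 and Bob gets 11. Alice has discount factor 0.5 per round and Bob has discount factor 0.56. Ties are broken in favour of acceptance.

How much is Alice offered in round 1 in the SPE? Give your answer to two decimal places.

60.71

Work backward from the last round.
Round 5 (Bob proposes): Alice gets 56 if talks fail, so Bob offers 56 and keeps 144.
Round 4 (Alice proposes): Bob can get 144 next round, worth 0.56 × 144 = 80.64 now, so Alice offers 80.64, keeping 119.36.
Round 3 (Bob proposes): Alice can get 119.36 next round, worth 0.5 × 119.36 = 59.68 now, so Bob offers 59.68, keeping 140.32.
Round 2 (Alice proposes): Bob can get 140.32 next round, worth 0.56 × 140.32 = 78.5792 now, so Alice offers 78.5792, keeping 121.4208.
Round 1 (Bob proposes): Alice can get 121.4208 next round, worth 0.5 × 121.4208 = 60.7104 now; Bob offers that and keeps 139.2896.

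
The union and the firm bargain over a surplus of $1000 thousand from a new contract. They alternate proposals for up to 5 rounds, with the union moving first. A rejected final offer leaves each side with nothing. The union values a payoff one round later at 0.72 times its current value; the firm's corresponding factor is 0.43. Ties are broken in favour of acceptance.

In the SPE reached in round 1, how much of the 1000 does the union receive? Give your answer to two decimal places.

Round 5 (the union proposes): the firm will accept anything ≥ 0, so the union offers 0 and keeps 1000.
Round 4 (the firm proposes): the union can get 1000 next round, worth 0.72 × 1000 = 720 now; the firm offers that and keeps 280.
Round 3 (the union proposes): the firm can get 280 next round, worth 0.43 × 280 = 120.4 now, so the union offers 120.4, keeping 879.6.
Round 2 (the firm proposes): the union can get 879.6 next round, worth 0.72 × 879.6 = 633.312 now; the firm offers that and keeps 366.688.
Round 1 (the union proposes): the firm can get 366.688 next round, worth 0.43 × 366.688 = 157.67584 now; the union offers that and keeps 842.32416.

842.32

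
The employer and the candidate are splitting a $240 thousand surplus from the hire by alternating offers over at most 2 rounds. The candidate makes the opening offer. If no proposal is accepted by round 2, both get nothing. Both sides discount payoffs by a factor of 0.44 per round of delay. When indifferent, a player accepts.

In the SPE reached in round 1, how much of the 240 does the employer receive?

105.6

Solve by backward induction from round 2.
Round 2 (the employer proposes): rejection yields 0 for the candidate; the employer offers 0 and keeps 240.
Round 1 (the candidate proposes): the employer can get 240 next round, worth 0.44 × 240 = 105.6 now; the candidate offers that and keeps 134.4.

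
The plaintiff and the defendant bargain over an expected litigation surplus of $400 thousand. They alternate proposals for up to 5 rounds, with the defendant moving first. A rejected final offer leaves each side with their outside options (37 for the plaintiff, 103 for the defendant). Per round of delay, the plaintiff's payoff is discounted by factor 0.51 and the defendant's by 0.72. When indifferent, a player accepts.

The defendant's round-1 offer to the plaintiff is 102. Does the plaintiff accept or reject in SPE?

Accept

Round 5 (the defendant proposes): the plaintiff gets 37 if talks fail, so the defendant offers 37 and keeps 363.
Round 4 (the plaintiff proposes): the defendant can get 363 next round, worth 0.72 × 363 = 261.36 now; the plaintiff offers that and keeps 138.64.
Round 3 (the defendant proposes): the plaintiff can get 138.64 next round, worth 0.51 × 138.64 = 70.7064 now. The defendant offers 70.7064 and keeps 400 − 70.7064 = 329.2936.
Round 2 (the plaintiff proposes): the defendant can get 329.2936 next round, worth 0.72 × 329.2936 = 237.091392 now; the plaintiff offers that and keeps 162.908608.
So by rejecting in round 1, the plaintiff gets 162.908608 next round, worth 0.51 × 162.908608 = 83.08339008 now.
Offer 102 ≥ 83.08339008, so the plaintiff accepts.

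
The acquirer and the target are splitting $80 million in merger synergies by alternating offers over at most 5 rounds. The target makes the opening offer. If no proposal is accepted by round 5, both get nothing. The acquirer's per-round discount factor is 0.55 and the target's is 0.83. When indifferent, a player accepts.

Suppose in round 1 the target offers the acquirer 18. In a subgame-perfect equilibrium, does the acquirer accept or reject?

Work out the acquirer's continuation value if the offer is rejected.
Round 5 (the target proposes): the acquirer will accept anything ≥ 0, so the target offers 0 and keeps 80.
Round 4 (the acquirer proposes): the target can get 80 next round, worth 0.83 × 80 = 66.4 now, so the acquirer offers 66.4, keeping 13.6.
Round 3 (the target proposes): the acquirer can get 13.6 next round, worth 0.55 × 13.6 = 7.48 now. The target offers 7.48 and keeps 80 − 7.48 = 72.52.
Round 2 (the acquirer proposes): the target can get 72.52 next round, worth 0.83 × 72.52 = 60.1916 now; the acquirer offers that and keeps 19.8084.
So by rejecting in round 1, the acquirer gets 19.8084 next round, worth 0.55 × 19.8084 = 10.89462 now.
Offer 18 ≥ 10.89462, so the acquirer accepts.

Accept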